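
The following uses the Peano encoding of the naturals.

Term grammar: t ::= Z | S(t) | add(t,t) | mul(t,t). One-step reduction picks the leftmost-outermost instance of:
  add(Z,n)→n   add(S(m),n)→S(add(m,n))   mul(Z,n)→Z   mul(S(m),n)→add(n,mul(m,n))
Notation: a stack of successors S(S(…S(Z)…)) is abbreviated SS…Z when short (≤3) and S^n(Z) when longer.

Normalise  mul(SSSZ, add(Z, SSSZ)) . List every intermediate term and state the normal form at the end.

Answer: normal form = S^9(Z)  (in 19 steps)

Working:
  start: mul(SSSZ, add(Z, SSSZ))
  [1] add(add(Z, SSSZ), mul(SSZ, add(Z, SSSZ)))
  [2] add(SSSZ, mul(SSZ, add(Z, SSSZ)))
  [3] S(add(SSZ, mul(SSZ, add(Z, SSSZ))))
  [4] S(S(add(SZ, mul(SSZ, add(Z, SSSZ)))))
  [5] S(S(S(add(Z, mul(SSZ, add(Z, SSSZ))))))
  [6] S(S(S(mul(SSZ, add(Z, SSSZ)))))
  [7] S(S(S(add(add(Z, SSSZ), mul(SZ, add(Z, SSSZ))))))
  [8] S(S(S(add(SSSZ, mul(SZ, add(Z, SSSZ))))))
  [9] S(S(S(S(add(SSZ, mul(SZ, add(Z, SSSZ)))))))
  [10] S(S(S(S(S(add(SZ, mul(SZ, add(Z, SSSZ))))))))
  [11] S(S(S(S(S(S(add(Z, mul(SZ, add(Z, SSSZ)))))))))
  [12] S(S(S(S(S(S(mul(SZ, add(Z, SSSZ))))))))
  [13] S(S(S(S(S(S(add(add(Z, SSSZ), mul(Z, add(Z, SSSZ)))))))))
  [14] S(S(S(S(S(S(add(SSSZ, mul(Z, add(Z, SSSZ)))))))))
  [15] S(S(S(S(S(S(S(add(SSZ, mul(Z, add(Z, SSSZ))))))))))
  [16] S(S(S(S(S(S(S(S(add(SZ, mul(Z, add(Z, SSSZ)))))))))))
  [17] S(S(S(S(S(S(S(S(S(add(Z, mul(Z, add(Z, SSSZ))))))))))))
  [18] S(S(S(S(S(S(S(S(S(mul(Z, add(Z, SSSZ)))))))))))
  [19] S^9(Z)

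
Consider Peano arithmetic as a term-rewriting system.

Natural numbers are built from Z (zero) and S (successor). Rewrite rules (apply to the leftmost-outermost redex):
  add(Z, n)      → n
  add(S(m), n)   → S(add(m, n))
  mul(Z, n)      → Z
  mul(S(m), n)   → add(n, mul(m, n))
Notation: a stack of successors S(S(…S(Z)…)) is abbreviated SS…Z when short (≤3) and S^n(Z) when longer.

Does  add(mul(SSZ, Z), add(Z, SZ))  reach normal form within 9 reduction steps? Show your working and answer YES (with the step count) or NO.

  start: add(mul(SSZ, Z), add(Z, SZ))
  →1  add(add(Z, mul(SZ, Z)), add(Z, SZ))
  →2  add(mul(SZ, Z), add(Z, SZ))
  →3  add(add(Z, mul(Z, Z)), add(Z, SZ))
  →4  add(mul(Z, Z), add(Z, SZ))
  →5  add(Z, add(Z, SZ))
  →6  add(Z, SZ)
  →7  SZ

Answer: YES — reaches normal form SZ in 7 ≤ 9 steps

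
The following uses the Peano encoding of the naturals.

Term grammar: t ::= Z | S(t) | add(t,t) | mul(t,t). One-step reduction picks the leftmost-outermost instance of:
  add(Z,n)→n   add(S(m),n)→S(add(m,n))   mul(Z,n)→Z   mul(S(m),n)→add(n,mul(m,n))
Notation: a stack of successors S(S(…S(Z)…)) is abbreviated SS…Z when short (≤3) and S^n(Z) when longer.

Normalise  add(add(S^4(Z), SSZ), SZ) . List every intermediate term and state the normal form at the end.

Answer: normal form = S^7(Z)  (in 12 steps)

Working:
  start: add(add(S^4(Z), SSZ), SZ)
  [1] add(S(add(SSSZ, SSZ)), SZ)
  [2] S(add(add(SSSZ, SSZ), SZ))
  [3] S(add(S(add(SSZ, SSZ)), SZ))
  [4] S(S(add(add(SSZ, SSZ), SZ)))
  [5] S(S(add(S(add(SZ, SSZ)), SZ)))
  [6] S(S(S(add(add(SZ, SSZ), SZ))))
  [7] S(S(S(add(S(add(Z, SSZ)), SZ))))
  [8] S(S(S(S(add(add(Z, SSZ), SZ)))))
  [9] S(S(S(S(add(SSZ, SZ)))))
  [10] S(S(S(S(S(add(SZ, SZ))))))
  [11] S(S(S(S(S(S(add(Z, SZ)))))))
  [12] S^7(Z)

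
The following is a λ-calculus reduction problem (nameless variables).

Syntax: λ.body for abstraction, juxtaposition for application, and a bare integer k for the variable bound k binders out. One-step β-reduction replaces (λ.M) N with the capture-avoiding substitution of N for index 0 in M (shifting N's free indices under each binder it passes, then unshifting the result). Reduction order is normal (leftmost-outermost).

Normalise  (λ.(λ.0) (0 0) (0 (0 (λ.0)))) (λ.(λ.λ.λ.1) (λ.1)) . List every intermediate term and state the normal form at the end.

Answer: normal form = λ.λ.λ.1  (in 7 steps)

Derivation:
  start: (λ.(λ.0) (0 0) (0 (0 (λ.0)))) (λ.(λ.λ.λ.1) (λ.1))
  [1] (λ.0) ((λ.(λ.λ.λ.1) (λ.1)) (λ.(λ.λ.λ.1) (λ.1))) ((λ.(λ.λ.λ.1) (λ.1)) ((λ.(λ.λ.λ.1) (λ.1)) (λ.0)))
  [2] (λ.(λ.λ.λ.1) (λ.1)) (λ.(λ.λ.λ.1) (λ.1)) ((λ.(λ.λ.λ.1) (λ.1)) ((λ.(λ.λ.λ.1) (λ.1)) (λ.0)))
  [3] (λ.λ.λ.1) (λ.λ.(λ.λ.λ.1) (λ.1)) ((λ.(λ.λ.λ.1) (λ.1)) ((λ.(λ.λ.λ.1) (λ.1)) (λ.0)))
  [4] (λ.λ.1) ((λ.(λ.λ.λ.1) (λ.1)) ((λ.(λ.λ.λ.1) (λ.1)) (λ.0)))
  [5] λ.(λ.(λ.λ.λ.1) (λ.1)) ((λ.(λ.λ.λ.1) (λ.1)) (λ.0))
  [6] λ.(λ.λ.λ.1) (λ.(λ.(λ.λ.λ.1) (λ.1)) (λ.0))
  [7] λ.λ.λ.1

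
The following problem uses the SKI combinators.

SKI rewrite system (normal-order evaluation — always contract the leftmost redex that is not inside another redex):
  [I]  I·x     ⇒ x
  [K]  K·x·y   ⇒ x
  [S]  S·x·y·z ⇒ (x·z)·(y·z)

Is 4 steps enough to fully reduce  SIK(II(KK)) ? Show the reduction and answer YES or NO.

  start: SIK(II(KK))
  [1] I(II(KK))(K(II(KK)))
  [2] II(KK)(K(II(KK)))
  [3] I(KK)(K(II(KK)))
  [4] KK(K(II(KK)))

Answer: NO — after 4 steps the term is KK(K(II(KK))), not yet normal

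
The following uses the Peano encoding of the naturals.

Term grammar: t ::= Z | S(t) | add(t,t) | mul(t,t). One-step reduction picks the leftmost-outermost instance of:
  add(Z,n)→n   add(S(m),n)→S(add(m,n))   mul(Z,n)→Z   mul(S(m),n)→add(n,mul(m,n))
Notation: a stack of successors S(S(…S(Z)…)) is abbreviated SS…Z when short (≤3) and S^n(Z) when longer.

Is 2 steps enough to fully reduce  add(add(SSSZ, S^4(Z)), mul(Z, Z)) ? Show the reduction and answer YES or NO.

Answer: NO — after 2 steps the term is S(add(add(SSZ, S^4(Z)), mul(Z, Z))), not yet normal

Working:
  start: add(add(SSSZ, S^4(Z)), mul(Z, Z))
  [1] add(S(add(SSZ, S^4(Z))), mul(Z, Z))
  [2] S(add(add(SSZ, S^4(Z)), mul(Z, Z)))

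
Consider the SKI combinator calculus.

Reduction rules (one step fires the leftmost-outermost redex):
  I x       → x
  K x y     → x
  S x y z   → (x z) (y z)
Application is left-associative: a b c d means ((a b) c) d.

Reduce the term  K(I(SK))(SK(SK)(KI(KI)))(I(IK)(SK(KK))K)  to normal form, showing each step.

Answer: normal form = SK(SK(KK))  (in 5 steps)

Derivation:
  start: K(I(SK))(SK(SK)(KI(KI)))(I(IK)(SK(KK))K)
  [1] I(SK)(I(IK)(SK(KK))K)
  [2] SK(I(IK)(SK(KK))K)
  [3] SK(IK(SK(KK))K)
  [4] SK(K(SK(KK))K)
  [5] SK(SK(KK))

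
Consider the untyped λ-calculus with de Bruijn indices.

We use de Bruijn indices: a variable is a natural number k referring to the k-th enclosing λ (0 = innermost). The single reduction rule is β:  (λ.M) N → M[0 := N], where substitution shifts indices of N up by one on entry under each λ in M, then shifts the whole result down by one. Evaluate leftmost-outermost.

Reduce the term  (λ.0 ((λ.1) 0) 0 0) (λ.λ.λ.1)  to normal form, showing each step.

Answer: normal form = λ.λ.λ.1  (in 4 steps)

Reduction:
  start: (λ.0 ((λ.1) 0) 0 0) (λ.λ.λ.1)
  step 1: (λ.λ.λ.1) ((λ.λ.λ.λ.1) (λ.λ.λ.1)) (λ.λ.λ.1) (λ.λ.λ.1)
  step 2: (λ.λ.1) (λ.λ.λ.1) (λ.λ.λ.1)
  step 3: (λ.λ.λ.λ.1) (λ.λ.λ.1)
  step 4: λ.λ.λ.1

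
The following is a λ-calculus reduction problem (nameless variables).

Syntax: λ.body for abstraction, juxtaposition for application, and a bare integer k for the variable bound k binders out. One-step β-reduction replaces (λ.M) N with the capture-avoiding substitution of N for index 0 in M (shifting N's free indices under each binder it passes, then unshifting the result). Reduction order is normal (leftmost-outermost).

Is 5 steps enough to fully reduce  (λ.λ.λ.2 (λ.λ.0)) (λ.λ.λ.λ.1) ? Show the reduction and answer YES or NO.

Answer: YES — reaches normal form λ.λ.λ.λ.λ.1 in 2 ≤ 5 steps

Reduction:
  start: (λ.λ.λ.2 (λ.λ.0)) (λ.λ.λ.λ.1)
  [1] λ.λ.(λ.λ.λ.λ.1) (λ.λ.0)
  [2] λ.λ.λ.λ.λ.1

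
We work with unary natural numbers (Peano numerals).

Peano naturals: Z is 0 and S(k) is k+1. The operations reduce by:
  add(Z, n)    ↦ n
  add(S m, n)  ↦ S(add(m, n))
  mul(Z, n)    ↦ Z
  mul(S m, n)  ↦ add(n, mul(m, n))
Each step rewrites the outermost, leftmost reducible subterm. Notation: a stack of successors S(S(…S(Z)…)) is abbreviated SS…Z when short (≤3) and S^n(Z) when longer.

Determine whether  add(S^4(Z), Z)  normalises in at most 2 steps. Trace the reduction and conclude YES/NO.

  start: add(S^4(Z), Z)
  step 1: S(add(SSSZ, Z))
  step 2: S(S(add(SSZ, Z)))

Answer: NO — after 2 steps the term is S(S(add(SSZ, Z))), not yet normal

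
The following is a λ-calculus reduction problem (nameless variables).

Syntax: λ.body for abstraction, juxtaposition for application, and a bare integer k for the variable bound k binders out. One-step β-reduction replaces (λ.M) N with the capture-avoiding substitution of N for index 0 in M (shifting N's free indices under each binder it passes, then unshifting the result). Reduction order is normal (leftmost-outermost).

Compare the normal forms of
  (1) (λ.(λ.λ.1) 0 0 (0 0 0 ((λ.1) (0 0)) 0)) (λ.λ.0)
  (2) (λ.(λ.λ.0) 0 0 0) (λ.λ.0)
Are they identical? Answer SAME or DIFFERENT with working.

Answer: SAME — A ⇓ λ.0, B ⇓ λ.0

Reduction:
Term A:
  start: (λ.(λ.λ.1) 0 0 (0 0 0 ((λ.1) (0 0)) 0)) (λ.λ.0)
  [1] (λ.λ.1) (λ.λ.0) (λ.λ.0) ((λ.λ.0) (λ.λ.0) (λ.λ.0) ((λ.λ.λ.0) ((λ.λ.0) (λ.λ.0))) (λ.λ.0))
  [2] (λ.λ.λ.0) (λ.λ.0) ((λ.λ.0) (λ.λ.0) (λ.λ.0) ((λ.λ.λ.0) ((λ.λ.0) (λ.λ.0))) (λ.λ.0))
  [3] (λ.λ.0) ((λ.λ.0) (λ.λ.0) (λ.λ.0) ((λ.λ.λ.0) ((λ.λ.0) (λ.λ.0))) (λ.λ.0))
  [4] λ.0

Term B:
  start: (λ.(λ.λ.0) 0 0 0) (λ.λ.0)
  [1] (λ.λ.0) (λ.λ.0) (λ.λ.0) (λ.λ.0)
  [2] (λ.0) (λ.λ.0) (λ.λ.0)
  [3] (λ.λ.0) (λ.λ.0)
  [4] λ.0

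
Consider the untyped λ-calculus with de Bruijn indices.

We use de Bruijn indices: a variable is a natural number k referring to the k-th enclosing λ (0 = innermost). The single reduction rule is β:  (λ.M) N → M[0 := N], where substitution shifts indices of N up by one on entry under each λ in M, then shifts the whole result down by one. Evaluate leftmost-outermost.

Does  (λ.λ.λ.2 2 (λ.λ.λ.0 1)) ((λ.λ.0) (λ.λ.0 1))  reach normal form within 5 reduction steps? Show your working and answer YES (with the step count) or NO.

  start: (λ.λ.λ.2 2 (λ.λ.λ.0 1)) ((λ.λ.0) (λ.λ.0 1))
  →1  λ.λ.(λ.λ.0) (λ.λ.0 1) ((λ.λ.0) (λ.λ.0 1)) (λ.λ.λ.0 1)
  →2  λ.λ.(λ.0) ((λ.λ.0) (λ.λ.0 1)) (λ.λ.λ.0 1)
  →3  λ.λ.(λ.λ.0) (λ.λ.0 1) (λ.λ.λ.0 1)
  →4  λ.λ.(λ.0) (λ.λ.λ.0 1)
  →5  λ.λ.λ.λ.λ.0 1

Answer: YES — reaches normal form λ.λ.λ.λ.λ.0 1 in 5 ≤ 5 steps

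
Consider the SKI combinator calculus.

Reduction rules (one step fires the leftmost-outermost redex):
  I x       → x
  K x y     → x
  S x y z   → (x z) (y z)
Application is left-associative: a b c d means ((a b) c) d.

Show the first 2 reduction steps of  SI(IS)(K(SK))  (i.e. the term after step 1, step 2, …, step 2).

Answer: after 2 steps: K(SK)(IS(K(SK)))

Derivation:
  start: SI(IS)(K(SK))
  [1] I(K(SK))(IS(K(SK)))
  [2] K(SK)(IS(K(SK)))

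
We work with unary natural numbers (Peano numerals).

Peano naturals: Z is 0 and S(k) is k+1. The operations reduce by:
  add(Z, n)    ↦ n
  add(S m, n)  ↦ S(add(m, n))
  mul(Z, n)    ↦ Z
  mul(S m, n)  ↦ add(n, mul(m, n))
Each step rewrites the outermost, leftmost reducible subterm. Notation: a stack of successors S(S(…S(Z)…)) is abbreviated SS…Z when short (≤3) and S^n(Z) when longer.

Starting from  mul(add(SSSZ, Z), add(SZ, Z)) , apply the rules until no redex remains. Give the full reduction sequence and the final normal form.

Answer: normal form = SSSZ  (in 20 steps)

Reduction:
  start: mul(add(SSSZ, Z), add(SZ, Z))
  step 1: mul(S(add(SSZ, Z)), add(SZ, Z))
  step 2: add(add(SZ, Z), mul(add(SSZ, Z), add(SZ, Z)))
  step 3: add(S(add(Z, Z)), mul(add(SSZ, Z), add(SZ, Z)))
  step 4: S(add(add(Z, Z), mul(add(SSZ, Z), add(SZ, Z))))
  step 5: S(add(Z, mul(add(SSZ, Z), add(SZ, Z))))
  step 6: S(mul(add(SSZ, Z), add(SZ, Z)))
  step 7: S(mul(S(add(SZ, Z)), add(SZ, Z)))
  step 8: S(add(add(SZ, Z), mul(add(SZ, Z), add(SZ, Z))))
  step 9: S(add(S(add(Z, Z)), mul(add(SZ, Z), add(SZ, Z))))
  step 10: S(S(add(add(Z, Z), mul(add(SZ, Z), add(SZ, Z)))))
  step 11: S(S(add(Z, mul(add(SZ, Z), add(SZ, Z)))))
  step 12: S(S(mul(add(SZ, Z), add(SZ, Z))))
  step 13: S(S(mul(S(add(Z, Z)), add(SZ, Z))))
  step 14: S(S(add(add(SZ, Z), mul(add(Z, Z), add(SZ, Z)))))
  step 15: S(S(add(S(add(Z, Z)), mul(add(Z, Z), add(SZ, Z)))))
  step 16: S(S(S(add(add(Z, Z), mul(add(Z, Z), add(SZ, Z))))))
  step 17: S(S(S(add(Z, mul(add(Z, Z), add(SZ, Z))))))
  step 18: S(S(S(mul(add(Z, Z), add(SZ, Z)))))
  step 19: S(S(S(mul(Z, add(SZ, Z)))))
  step 20: SSSZ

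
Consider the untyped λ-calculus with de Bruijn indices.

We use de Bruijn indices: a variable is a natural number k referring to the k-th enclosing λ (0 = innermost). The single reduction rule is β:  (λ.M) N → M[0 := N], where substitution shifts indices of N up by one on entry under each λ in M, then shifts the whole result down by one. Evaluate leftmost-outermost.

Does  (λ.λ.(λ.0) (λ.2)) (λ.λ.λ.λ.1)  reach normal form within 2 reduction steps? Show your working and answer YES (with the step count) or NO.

  start: (λ.λ.(λ.0) (λ.2)) (λ.λ.λ.λ.1)
  step 1: λ.(λ.0) (λ.λ.λ.λ.λ.1)
  step 2: λ.λ.λ.λ.λ.λ.1

Answer: YES — reaches normal form λ.λ.λ.λ.λ.λ.1 in 2 ≤ 2 steps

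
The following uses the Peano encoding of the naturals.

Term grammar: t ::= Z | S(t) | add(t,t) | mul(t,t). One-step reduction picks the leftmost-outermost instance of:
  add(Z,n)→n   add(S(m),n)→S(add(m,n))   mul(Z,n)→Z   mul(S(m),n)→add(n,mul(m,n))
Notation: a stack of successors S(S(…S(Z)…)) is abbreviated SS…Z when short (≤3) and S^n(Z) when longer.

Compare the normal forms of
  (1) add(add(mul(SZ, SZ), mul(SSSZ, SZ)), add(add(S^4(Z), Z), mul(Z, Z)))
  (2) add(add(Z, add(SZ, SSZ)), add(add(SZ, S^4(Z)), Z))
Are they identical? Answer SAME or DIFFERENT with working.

Term A:
  start: add(add(mul(SZ, SZ), mul(SSSZ, SZ)), add(add(S^4(Z), Z), mul(Z, Z)))
  →1  add(add(add(SZ, mul(Z, SZ)), mul(SSSZ, SZ)), add(add(S^4(Z), Z), mul(Z, Z)))
  →2  add(add(S(add(Z, mul(Z, SZ))), mul(SSSZ, SZ)), add(add(S^4(Z), Z), mul(Z, Z)))
  →3  add(S(add(add(Z, mul(Z, SZ)), mul(SSSZ, SZ))), add(add(S^4(Z), Z), mul(Z, Z)))
  →4  S(add(add(add(Z, mul(Z, SZ)), mul(SSSZ, SZ)), add(add(S^4(Z), Z), mul(Z, Z))))
  →5  S(add(add(mul(Z, SZ), mul(SSSZ, SZ)), add(add(S^4(Z), Z), mul(Z, Z))))
  →6  S(add(add(Z, mul(SSSZ, SZ)), add(add(S^4(Z), Z), mul(Z, Z))))
  →7  S(add(mul(SSSZ, SZ), add(add(S^4(Z), Z), mul(Z, Z))))
  →8  S(add(add(SZ, mul(SSZ, SZ)), add(add(S^4(Z), Z), mul(Z, Z))))
  →9  S(add(S(add(Z, mul(SSZ, SZ))), add(add(S^4(Z), Z), mul(Z, Z))))
  →10  S(S(add(add(Z, mul(SSZ, SZ)), add(add(S^4(Z), Z), mul(Z, Z)))))
  →11  S(S(add(mul(SSZ, SZ), add(add(S^4(Z), Z), mul(Z, Z)))))
  →12  S(S(add(add(SZ, mul(SZ, SZ)), add(add(S^4(Z), Z), mul(Z, Z)))))
  →13  S(S(add(S(add(Z, mul(SZ, SZ))), add(add(S^4(Z), Z), mul(Z, Z)))))
  →14  S(S(S(add(add(Z, mul(SZ, SZ)), add(add(S^4(Z), Z), mul(Z, Z))))))
  →15  S(S(S(add(mul(SZ, SZ), add(add(S^4(Z), Z), mul(Z, Z))))))
  →16  S(S(S(add(add(SZ, mul(Z, SZ)), add(add(S^4(Z), Z), mul(Z, Z))))))
  →17  S(S(S(add(S(add(Z, mul(Z, SZ))), add(add(S^4(Z), Z), mul(Z, Z))))))
  →18  S(S(S(S(add(add(Z, mul(Z, SZ)), add(add(S^4(Z), Z), mul(Z, Z)))))))
  →19  S(S(S(S(add(mul(Z, SZ), add(add(S^4(Z), Z), mul(Z, Z)))))))
  →20  S(S(S(S(add(Z, add(add(S^4(Z), Z), mul(Z, Z)))))))
  →21  S(S(S(S(add(add(S^4(Z), Z), mul(Z, Z))))))
  →22  S(S(S(S(add(S(add(SSSZ, Z)), mul(Z, Z))))))
  →23  S(S(S(S(S(add(add(SSSZ, Z), mul(Z, Z)))))))
  →24  S(S(S(S(S(add(S(add(SSZ, Z)), mul(Z, Z)))))))
  →25  S(S(S(S(S(S(add(add(SSZ, Z), mul(Z, Z))))))))
  →26  S(S(S(S(S(S(add(S(add(SZ, Z)), mul(Z, Z))))))))
  →27  S(S(S(S(S(S(S(add(add(SZ, Z), mul(Z, Z)))))))))
  →28  S(S(S(S(S(S(S(add(S(add(Z, Z)), mul(Z, Z)))))))))
  →29  S(S(S(S(S(S(S(S(add(add(Z, Z), mul(Z, Z))))))))))
  →30  S(S(S(S(S(S(S(S(add(Z, mul(Z, Z))))))))))
  →31  S(S(S(S(S(S(S(S(mul(Z, Z)))))))))
  →32  S^8(Z)

Term B:
  start: add(add(Z, add(SZ, SSZ)), add(add(SZ, S^4(Z)), Z))
  →1  add(add(SZ, SSZ), add(add(SZ, S^4(Z)), Z))
  →2  add(S(add(Z, SSZ)), add(add(SZ, S^4(Z)), Z))
  →3  S(add(add(Z, SSZ), add(add(SZ, S^4(Z)), Z)))
  →4  S(add(SSZ, add(add(SZ, S^4(Z)), Z)))
  →5  S(S(add(SZ, add(add(SZ, S^4(Z)), Z))))
  →6  S(S(S(add(Z, add(add(SZ, S^4(Z)), Z)))))
  →7  S(S(S(add(add(SZ, S^4(Z)), Z))))
  →8  S(S(S(add(S(add(Z, S^4(Z))), Z))))
  →9  S(S(S(S(add(add(Z, S^4(Z)), Z)))))
  →10  S(S(S(S(add(S^4(Z), Z)))))
  →11  S(S(S(S(S(add(SSSZ, Z))))))
  →12  S(S(S(S(S(S(add(SSZ, Z)))))))
  →13  S(S(S(S(S(S(S(add(SZ, Z))))))))
  →14  S(S(S(S(S(S(S(S(add(Z, Z)))))))))
  →15  S^8(Z)

Answer: SAME — A ⇓ S^8(Z), B ⇓ S^8(Z)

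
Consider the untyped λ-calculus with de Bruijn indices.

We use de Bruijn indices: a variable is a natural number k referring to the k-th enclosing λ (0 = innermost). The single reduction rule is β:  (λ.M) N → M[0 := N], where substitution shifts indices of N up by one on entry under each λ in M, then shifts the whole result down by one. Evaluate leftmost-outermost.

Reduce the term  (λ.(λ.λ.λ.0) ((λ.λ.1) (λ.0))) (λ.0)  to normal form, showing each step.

  start: (λ.(λ.λ.λ.0) ((λ.λ.1) (λ.0))) (λ.0)
  →1  (λ.λ.λ.0) ((λ.λ.1) (λ.0))
  →2  λ.λ.0

Answer: normal form = λ.λ.0  (in 2 steps)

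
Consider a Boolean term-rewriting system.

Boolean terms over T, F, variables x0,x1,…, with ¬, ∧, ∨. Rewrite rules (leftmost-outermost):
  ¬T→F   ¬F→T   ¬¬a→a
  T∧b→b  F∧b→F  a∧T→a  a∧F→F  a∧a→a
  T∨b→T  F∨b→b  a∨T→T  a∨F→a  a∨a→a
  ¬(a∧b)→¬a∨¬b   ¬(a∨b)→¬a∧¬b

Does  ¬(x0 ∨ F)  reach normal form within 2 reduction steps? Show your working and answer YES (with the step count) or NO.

  start: ¬(x0 ∨ F)
  step 1: ¬x0 ∧ ¬F
  step 2: ¬x0 ∧ T

Answer: NO — after 2 steps the term is ¬x0 ∧ T, not yet normal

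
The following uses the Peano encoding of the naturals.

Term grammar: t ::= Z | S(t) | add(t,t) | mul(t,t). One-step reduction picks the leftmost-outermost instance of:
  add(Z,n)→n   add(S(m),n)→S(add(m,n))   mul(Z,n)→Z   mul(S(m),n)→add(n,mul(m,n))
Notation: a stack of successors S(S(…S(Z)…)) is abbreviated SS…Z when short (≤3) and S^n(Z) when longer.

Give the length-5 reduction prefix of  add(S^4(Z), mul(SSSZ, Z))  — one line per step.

  start: add(S^4(Z), mul(SSSZ, Z))
  →1  S(add(SSSZ, mul(SSSZ, Z)))
  →2  S(S(add(SSZ, mul(SSSZ, Z))))
  →3  S(S(S(add(SZ, mul(SSSZ, Z)))))
  →4  S(S(S(S(add(Z, mul(SSSZ, Z))))))
  →5  S(S(S(S(mul(SSSZ, Z)))))

Answer: after 5 steps: S(S(S(S(mul(SSSZ, Z)))))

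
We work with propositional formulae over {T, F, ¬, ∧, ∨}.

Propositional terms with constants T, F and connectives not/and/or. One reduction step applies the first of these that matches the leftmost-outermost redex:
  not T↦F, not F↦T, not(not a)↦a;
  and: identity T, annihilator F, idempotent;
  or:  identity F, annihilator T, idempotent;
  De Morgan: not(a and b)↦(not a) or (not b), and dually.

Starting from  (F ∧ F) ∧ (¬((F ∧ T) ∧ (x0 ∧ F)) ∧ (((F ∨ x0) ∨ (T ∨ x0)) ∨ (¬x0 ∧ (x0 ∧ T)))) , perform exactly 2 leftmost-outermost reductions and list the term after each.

  start: (F ∧ F) ∧ (¬((F ∧ T) ∧ (x0 ∧ F)) ∧ (((F ∨ x0) ∨ (T ∨ x0)) ∨ (¬x0 ∧ (x0 ∧ T))))
  [1] F ∧ (¬((F ∧ T) ∧ (x0 ∧ F)) ∧ (((F ∨ x0) ∨ (T ∨ x0)) ∨ (¬x0 ∧ (x0 ∧ T))))
  [2] F

Answer: after 2 steps: F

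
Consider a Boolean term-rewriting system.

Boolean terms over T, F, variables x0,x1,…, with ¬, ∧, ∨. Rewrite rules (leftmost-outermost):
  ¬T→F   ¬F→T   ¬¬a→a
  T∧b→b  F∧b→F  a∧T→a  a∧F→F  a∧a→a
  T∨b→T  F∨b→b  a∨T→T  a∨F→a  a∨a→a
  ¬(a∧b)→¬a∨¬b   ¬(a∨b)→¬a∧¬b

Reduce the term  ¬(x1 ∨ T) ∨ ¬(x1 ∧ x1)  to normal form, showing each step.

Answer: normal form = ¬x1  (in 6 steps)

Reduction:
  start: ¬(x1 ∨ T) ∨ ¬(x1 ∧ x1)
  [1] (¬x1 ∧ ¬T) ∨ ¬(x1 ∧ x1)
  [2] (¬x1 ∧ F) ∨ ¬(x1 ∧ x1)
  [3] F ∨ ¬(x1 ∧ x1)
  [4] ¬(x1 ∧ x1)
  [5] ¬x1 ∨ ¬x1
  [6] ¬x1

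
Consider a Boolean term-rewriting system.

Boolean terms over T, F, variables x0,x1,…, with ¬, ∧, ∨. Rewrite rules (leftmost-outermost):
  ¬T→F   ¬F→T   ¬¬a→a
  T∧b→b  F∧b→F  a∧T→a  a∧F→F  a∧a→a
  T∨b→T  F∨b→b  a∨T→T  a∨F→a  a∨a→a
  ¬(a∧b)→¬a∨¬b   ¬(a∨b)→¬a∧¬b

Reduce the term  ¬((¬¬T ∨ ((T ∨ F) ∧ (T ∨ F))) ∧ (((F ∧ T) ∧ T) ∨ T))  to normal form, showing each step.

Answer: normal form = F  (in 14 steps)

Derivation:
  start: ¬((¬¬T ∨ ((T ∨ F) ∧ (T ∨ F))) ∧ (((F ∧ T) ∧ T) ∨ T))
  step 1: ¬(¬¬T ∨ ((T ∨ F) ∧ (T ∨ F))) ∨ ¬(((F ∧ T) ∧ T) ∨ T)
  step 2: (¬¬¬T ∧ ¬((T ∨ F) ∧ (T ∨ F))) ∨ ¬(((F ∧ T) ∧ T) ∨ T)
  step 3: (¬T ∧ ¬((T ∨ F) ∧ (T ∨ F))) ∨ ¬(((F ∧ T) ∧ T) ∨ T)
  step 4: (F ∧ ¬((T ∨ F) ∧ (T ∨ F))) ∨ ¬(((F ∧ T) ∧ T) ∨ T)
  step 5: F ∨ ¬(((F ∧ T) ∧ T) ∨ T)
  step 6: ¬(((F ∧ T) ∧ T) ∨ T)
  step 7: ¬((F ∧ T) ∧ T) ∧ ¬T
  step 8: (¬(F ∧ T) ∨ ¬T) ∧ ¬T
  step 9: ((¬F ∨ ¬T) ∨ ¬T) ∧ ¬T
  step 10: ((T ∨ ¬T) ∨ ¬T) ∧ ¬T
  step 11: (T ∨ ¬T) ∧ ¬T
  step 12: T ∧ ¬T
  step 13: ¬T
  step 14: F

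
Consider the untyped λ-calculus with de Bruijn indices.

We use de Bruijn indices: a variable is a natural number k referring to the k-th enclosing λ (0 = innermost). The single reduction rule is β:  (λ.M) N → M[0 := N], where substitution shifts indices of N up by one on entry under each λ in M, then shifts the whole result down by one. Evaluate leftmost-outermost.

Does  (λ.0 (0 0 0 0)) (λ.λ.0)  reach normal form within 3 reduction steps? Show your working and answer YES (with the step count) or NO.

Answer: YES — reaches normal form λ.0 in 2 ≤ 3 steps

Reduction:
  start: (λ.0 (0 0 0 0)) (λ.λ.0)
  step 1: (λ.λ.0) ((λ.λ.0) (λ.λ.0) (λ.λ.0) (λ.λ.0))
  step 2: λ.0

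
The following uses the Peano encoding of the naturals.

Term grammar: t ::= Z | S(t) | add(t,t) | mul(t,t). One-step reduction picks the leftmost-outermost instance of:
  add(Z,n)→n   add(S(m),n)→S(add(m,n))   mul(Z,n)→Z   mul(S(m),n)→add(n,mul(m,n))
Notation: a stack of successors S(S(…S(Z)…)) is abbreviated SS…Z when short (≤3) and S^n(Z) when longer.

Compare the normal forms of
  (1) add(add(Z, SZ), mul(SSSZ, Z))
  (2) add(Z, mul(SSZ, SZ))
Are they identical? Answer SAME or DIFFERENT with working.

Answer: DIFFERENT — A ⇓ SZ, B ⇓ SSZ

Reduction:
Term A:
  start: add(add(Z, SZ), mul(SSSZ, Z))
  [1] add(SZ, mul(SSSZ, Z))
  [2] S(add(Z, mul(SSSZ, Z)))
  [3] S(mul(SSSZ, Z))
  [4] S(add(Z, mul(SSZ, Z)))
  [5] S(mul(SSZ, Z))
  [6] S(add(Z, mul(SZ, Z)))
  [7] S(mul(SZ, Z))
  [8] S(add(Z, mul(Z, Z)))
  [9] S(mul(Z, Z))
  [10] SZ

Term B:
  start: add(Z, mul(SSZ, SZ))
  [1] mul(SSZ, SZ)
  [2] add(SZ, mul(SZ, SZ))
  [3] S(add(Z, mul(SZ, SZ)))
  [4] S(mul(SZ, SZ))
  [5] S(add(SZ, mul(Z, SZ)))
  [6] S(S(add(Z, mul(Z, SZ))))
  [7] S(S(mul(Z, SZ)))
  [8] SSZ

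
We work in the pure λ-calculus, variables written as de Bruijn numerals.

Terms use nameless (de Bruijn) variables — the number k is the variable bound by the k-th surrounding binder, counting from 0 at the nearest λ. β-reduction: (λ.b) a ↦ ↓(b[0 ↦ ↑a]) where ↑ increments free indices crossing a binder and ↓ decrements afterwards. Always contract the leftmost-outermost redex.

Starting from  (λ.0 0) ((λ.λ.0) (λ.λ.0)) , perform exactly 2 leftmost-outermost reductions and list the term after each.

  start: (λ.0 0) ((λ.λ.0) (λ.λ.0))
  [1] (λ.λ.0) (λ.λ.0) ((λ.λ.0) (λ.λ.0))
  [2] (λ.0) ((λ.λ.0) (λ.λ.0))

Answer: after 2 steps: (λ.0) ((λ.λ.0) (λ.λ.0))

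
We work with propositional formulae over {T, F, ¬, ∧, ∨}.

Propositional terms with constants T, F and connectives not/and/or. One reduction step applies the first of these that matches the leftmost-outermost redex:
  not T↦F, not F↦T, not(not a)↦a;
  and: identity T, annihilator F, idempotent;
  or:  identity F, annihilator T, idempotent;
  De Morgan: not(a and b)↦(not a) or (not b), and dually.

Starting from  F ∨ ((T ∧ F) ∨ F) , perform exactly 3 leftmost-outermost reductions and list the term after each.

  start: F ∨ ((T ∧ F) ∨ F)
  [1] (T ∧ F) ∨ F
  [2] T ∧ F
  [3] F

Answer: after 3 steps: F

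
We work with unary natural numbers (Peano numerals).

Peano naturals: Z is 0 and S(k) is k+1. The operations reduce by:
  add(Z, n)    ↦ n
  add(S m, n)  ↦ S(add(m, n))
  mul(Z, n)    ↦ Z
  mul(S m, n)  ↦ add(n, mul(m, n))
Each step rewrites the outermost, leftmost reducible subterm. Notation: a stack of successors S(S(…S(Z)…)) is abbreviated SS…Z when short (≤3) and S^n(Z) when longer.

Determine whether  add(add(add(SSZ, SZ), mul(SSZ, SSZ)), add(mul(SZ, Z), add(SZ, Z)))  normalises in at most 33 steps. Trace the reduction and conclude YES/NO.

Answer: YES — reaches normal form S^8(Z) in 30 ≤ 33 steps

Working:
  start: add(add(add(SSZ, SZ), mul(SSZ, SSZ)), add(mul(SZ, Z), add(SZ, Z)))
  [1] add(add(S(add(SZ, SZ)), mul(SSZ, SSZ)), add(mul(SZ, Z), add(SZ, Z)))
  [2] add(S(add(add(SZ, SZ), mul(SSZ, SSZ))), add(mul(SZ, Z), add(SZ, Z)))
  [3] S(add(add(add(SZ, SZ), mul(SSZ, SSZ)), add(mul(SZ, Z), add(SZ, Z))))
  [4] S(add(add(S(add(Z, SZ)), mul(SSZ, SSZ)), add(mul(SZ, Z), add(SZ, Z))))
  [5] S(add(S(add(add(Z, SZ), mul(SSZ, SSZ))), add(mul(SZ, Z), add(SZ, Z))))
  [6] S(S(add(add(add(Z, SZ), mul(SSZ, SSZ)), add(mul(SZ, Z), add(SZ, Z)))))
  [7] S(S(add(add(SZ, mul(SSZ, SSZ)), add(mul(SZ, Z), add(SZ, Z)))))
  [8] S(S(add(S(add(Z, mul(SSZ, SSZ))), add(mul(SZ, Z), add(SZ, Z)))))
  [9] S(S(S(add(add(Z, mul(SSZ, SSZ)), add(mul(SZ, Z), add(SZ, Z))))))
  [10] S(S(S(add(mul(SSZ, SSZ), add(mul(SZ, Z), add(SZ, Z))))))
  [11] S(S(S(add(add(SSZ, mul(SZ, SSZ)), add(mul(SZ, Z), add(SZ, Z))))))
  [12] S(S(S(add(S(add(SZ, mul(SZ, SSZ))), add(mul(SZ, Z), add(SZ, Z))))))
  [13] S(S(S(S(add(add(SZ, mul(SZ, SSZ)), add(mul(SZ, Z), add(SZ, Z)))))))
  [14] S(S(S(S(add(S(add(Z, mul(SZ, SSZ))), add(mul(SZ, Z), add(SZ, Z)))))))
  [15] S(S(S(S(S(add(add(Z, mul(SZ, SSZ)), add(mul(SZ, Z), add(SZ, Z))))))))
  [16] S(S(S(S(S(add(mul(SZ, SSZ), add(mul(SZ, Z), add(SZ, Z))))))))
  [17] S(S(S(S(S(add(add(SSZ, mul(Z, SSZ)), add(mul(SZ, Z), add(SZ, Z))))))))
  [18] S(S(S(S(S(add(S(add(SZ, mul(Z, SSZ))), add(mul(SZ, Z), add(SZ, Z))))))))
  [19] S(S(S(S(S(S(add(add(SZ, mul(Z, SSZ)), add(mul(SZ, Z), add(SZ, Z)))))))))
  [20] S(S(S(S(S(S(add(S(add(Z, mul(Z, SSZ))), add(mul(SZ, Z), add(SZ, Z)))))))))
  [21] S(S(S(S(S(S(S(add(add(Z, mul(Z, SSZ)), add(mul(SZ, Z), add(SZ, Z))))))))))
  [22] S(S(S(S(S(S(S(add(mul(Z, SSZ), add(mul(SZ, Z), add(SZ, Z))))))))))
  [23] S(S(S(S(S(S(S(add(Z, add(mul(SZ, Z), add(SZ, Z))))))))))
  [24] S(S(S(S(S(S(S(add(mul(SZ, Z), add(SZ, Z)))))))))
  [25] S(S(S(S(S(S(S(add(add(Z, mul(Z, Z)), add(SZ, Z)))))))))
  [26] S(S(S(S(S(S(S(add(mul(Z, Z), add(SZ, Z)))))))))
  [27] S(S(S(S(S(S(S(add(Z, add(SZ, Z)))))))))
  [28] S(S(S(S(S(S(S(add(SZ, Z))))))))
  [29] S(S(S(S(S(S(S(S(add(Z, Z)))))))))
  [30] S^8(Z)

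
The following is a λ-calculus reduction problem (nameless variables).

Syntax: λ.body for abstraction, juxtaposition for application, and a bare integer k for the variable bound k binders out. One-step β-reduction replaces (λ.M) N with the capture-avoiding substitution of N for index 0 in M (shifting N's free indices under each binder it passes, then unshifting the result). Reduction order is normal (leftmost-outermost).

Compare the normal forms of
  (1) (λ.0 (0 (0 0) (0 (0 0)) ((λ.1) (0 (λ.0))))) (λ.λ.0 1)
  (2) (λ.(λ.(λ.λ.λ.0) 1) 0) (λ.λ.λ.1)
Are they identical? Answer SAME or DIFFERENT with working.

Answer: DIFFERENT — A ⇓ λ.0 (λ.0 (λ.λ.0 1)), B ⇓ λ.λ.0

Derivation:
Term A:
  start: (λ.0 (0 (0 0) (0 (0 0)) ((λ.1) (0 (λ.0))))) (λ.λ.0 1)
  [1] (λ.λ.0 1) ((λ.λ.0 1) ((λ.λ.0 1) (λ.λ.0 1)) ((λ.λ.0 1) ((λ.λ.0 1) (λ.λ.0 1))) ((λ.λ.λ.0 1) ((λ.λ.0 1) (λ.0))))
  [2] λ.0 ((λ.λ.0 1) ((λ.λ.0 1) (λ.λ.0 1)) ((λ.λ.0 1) ((λ.λ.0 1) (λ.λ.0 1))) ((λ.λ.λ.0 1) ((λ.λ.0 1) (λ.0))))
  [3] λ.0 ((λ.0 ((λ.λ.0 1) (λ.λ.0 1))) ((λ.λ.0 1) ((λ.λ.0 1) (λ.λ.0 1))) ((λ.λ.λ.0 1) ((λ.λ.0 1) (λ.0))))
  [4] λ.0 ((λ.λ.0 1) ((λ.λ.0 1) (λ.λ.0 1)) ((λ.λ.0 1) (λ.λ.0 1)) ((λ.λ.λ.0 1) ((λ.λ.0 1) (λ.0))))
  [5] λ.0 ((λ.0 ((λ.λ.0 1) (λ.λ.0 1))) ((λ.λ.0 1) (λ.λ.0 1)) ((λ.λ.λ.0 1) ((λ.λ.0 1) (λ.0))))
  [6] λ.0 ((λ.λ.0 1) (λ.λ.0 1) ((λ.λ.0 1) (λ.λ.0 1)) ((λ.λ.λ.0 1) ((λ.λ.0 1) (λ.0))))
  [7] λ.0 ((λ.0 (λ.λ.0 1)) ((λ.λ.0 1) (λ.λ.0 1)) ((λ.λ.λ.0 1) ((λ.λ.0 1) (λ.0))))
  [8] λ.0 ((λ.λ.0 1) (λ.λ.0 1) (λ.λ.0 1) ((λ.λ.λ.0 1) ((λ.λ.0 1) (λ.0))))
  [9] λ.0 ((λ.0 (λ.λ.0 1)) (λ.λ.0 1) ((λ.λ.λ.0 1) ((λ.λ.0 1) (λ.0))))
  [10] λ.0 ((λ.λ.0 1) (λ.λ.0 1) ((λ.λ.λ.0 1) ((λ.λ.0 1) (λ.0))))
  [11] λ.0 ((λ.0 (λ.λ.0 1)) ((λ.λ.λ.0 1) ((λ.λ.0 1) (λ.0))))
  [12] λ.0 ((λ.λ.λ.0 1) ((λ.λ.0 1) (λ.0)) (λ.λ.0 1))
  [13] λ.0 ((λ.λ.0 1) (λ.λ.0 1))
  [14] λ.0 (λ.0 (λ.λ.0 1))

Term B:
  start: (λ.(λ.(λ.λ.λ.0) 1) 0) (λ.λ.λ.1)
  [1] (λ.(λ.λ.λ.0) (λ.λ.λ.1)) (λ.λ.λ.1)
  [2] (λ.λ.λ.0) (λ.λ.λ.1)
  [3] λ.λ.0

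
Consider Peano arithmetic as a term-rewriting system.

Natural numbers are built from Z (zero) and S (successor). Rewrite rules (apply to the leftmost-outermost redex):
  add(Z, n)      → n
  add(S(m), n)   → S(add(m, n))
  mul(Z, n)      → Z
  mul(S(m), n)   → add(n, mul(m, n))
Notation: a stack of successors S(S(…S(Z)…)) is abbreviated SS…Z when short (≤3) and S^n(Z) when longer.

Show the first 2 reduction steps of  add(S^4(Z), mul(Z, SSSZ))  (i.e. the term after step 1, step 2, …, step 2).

Answer: after 2 steps: S(S(add(SSZ, mul(Z, SSSZ))))

Working:
  start: add(S^4(Z), mul(Z, SSSZ))
  step 1: S(add(SSSZ, mul(Z, SSSZ)))
  step 2: S(S(add(SSZ, mul(Z, SSSZ))))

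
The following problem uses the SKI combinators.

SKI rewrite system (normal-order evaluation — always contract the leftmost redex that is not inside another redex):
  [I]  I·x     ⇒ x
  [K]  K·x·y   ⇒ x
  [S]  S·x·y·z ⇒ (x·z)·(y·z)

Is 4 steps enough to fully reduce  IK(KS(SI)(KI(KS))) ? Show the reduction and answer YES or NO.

  start: IK(KS(SI)(KI(KS)))
  →1  K(KS(SI)(KI(KS)))
  →2  K(S(KI(KS)))
  →3  K(SI)

Answer: YES — reaches normal form K(SI) in 3 ≤ 4 steps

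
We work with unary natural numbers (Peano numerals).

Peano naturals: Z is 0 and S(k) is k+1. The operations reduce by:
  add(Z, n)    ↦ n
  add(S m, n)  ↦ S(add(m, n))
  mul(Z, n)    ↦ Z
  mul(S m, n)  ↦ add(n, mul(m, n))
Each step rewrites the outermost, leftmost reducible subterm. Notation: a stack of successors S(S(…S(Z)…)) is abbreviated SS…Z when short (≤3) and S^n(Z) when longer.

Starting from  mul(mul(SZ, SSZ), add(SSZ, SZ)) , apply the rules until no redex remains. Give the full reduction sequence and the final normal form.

  start: mul(mul(SZ, SSZ), add(SSZ, SZ))
  step 1: mul(add(SSZ, mul(Z, SSZ)), add(SSZ, SZ))
  step 2: mul(S(add(SZ, mul(Z, SSZ))), add(SSZ, SZ))
  step 3: add(add(SSZ, SZ), mul(add(SZ, mul(Z, SSZ)), add(SSZ, SZ)))
  step 4: add(S(add(SZ, SZ)), mul(add(SZ, mul(Z, SSZ)), add(SSZ, SZ)))
  step 5: S(add(add(SZ, SZ), mul(add(SZ, mul(Z, SSZ)), add(SSZ, SZ))))
  step 6: S(add(S(add(Z, SZ)), mul(add(SZ, mul(Z, SSZ)), add(SSZ, SZ))))
  step 7: S(S(add(add(Z, SZ), mul(add(SZ, mul(Z, SSZ)), add(SSZ, SZ)))))
  step 8: S(S(add(SZ, mul(add(SZ, mul(Z, SSZ)), add(SSZ, SZ)))))
  step 9: S(S(S(add(Z, mul(add(SZ, mul(Z, SSZ)), add(SSZ, SZ))))))
  step 10: S(S(S(mul(add(SZ, mul(Z, SSZ)), add(SSZ, SZ)))))
  step 11: S(S(S(mul(S(add(Z, mul(Z, SSZ))), add(SSZ, SZ)))))
  step 12: S(S(S(add(add(SSZ, SZ), mul(add(Z, mul(Z, SSZ)), add(SSZ, SZ))))))
  step 13: S(S(S(add(S(add(SZ, SZ)), mul(add(Z, mul(Z, SSZ)), add(SSZ, SZ))))))
  step 14: S(S(S(S(add(add(SZ, SZ), mul(add(Z, mul(Z, SSZ)), add(SSZ, SZ)))))))
  step 15: S(S(S(S(add(S(add(Z, SZ)), mul(add(Z, mul(Z, SSZ)), add(SSZ, SZ)))))))
  step 16: S(S(S(S(S(add(add(Z, SZ), mul(add(Z, mul(Z, SSZ)), add(SSZ, SZ))))))))
  step 17: S(S(S(S(S(add(SZ, mul(add(Z, mul(Z, SSZ)), add(SSZ, SZ))))))))
  step 18: S(S(S(S(S(S(add(Z, mul(add(Z, mul(Z, SSZ)), add(SSZ, SZ)))))))))
  step 19: S(S(S(S(S(S(mul(add(Z, mul(Z, SSZ)), add(SSZ, SZ))))))))
  step 20: S(S(S(S(S(S(mul(mul(Z, SSZ), add(SSZ, SZ))))))))
  step 21: S(S(S(S(S(S(mul(Z, add(SSZ, SZ))))))))
  step 22: S^6(Z)

Answer: normal form = S^6(Z)  (in 22 steps)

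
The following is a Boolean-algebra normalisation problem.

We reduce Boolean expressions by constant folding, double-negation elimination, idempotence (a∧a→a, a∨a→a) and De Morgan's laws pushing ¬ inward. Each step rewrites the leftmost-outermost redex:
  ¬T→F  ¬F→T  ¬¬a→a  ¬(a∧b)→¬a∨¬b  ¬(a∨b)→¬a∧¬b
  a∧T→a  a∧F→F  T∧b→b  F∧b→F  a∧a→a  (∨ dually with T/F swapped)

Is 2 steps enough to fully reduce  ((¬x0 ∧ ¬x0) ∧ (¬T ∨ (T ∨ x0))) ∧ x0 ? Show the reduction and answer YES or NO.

  start: ((¬x0 ∧ ¬x0) ∧ (¬T ∨ (T ∨ x0))) ∧ x0
  [1] (¬x0 ∧ (¬T ∨ (T ∨ x0))) ∧ x0
  [2] (¬x0 ∧ (F ∨ (T ∨ x0))) ∧ x0

Answer: NO — after 2 steps the term is (¬x0 ∧ (F ∨ (T ∨ x0))) ∧ x0, not yet normal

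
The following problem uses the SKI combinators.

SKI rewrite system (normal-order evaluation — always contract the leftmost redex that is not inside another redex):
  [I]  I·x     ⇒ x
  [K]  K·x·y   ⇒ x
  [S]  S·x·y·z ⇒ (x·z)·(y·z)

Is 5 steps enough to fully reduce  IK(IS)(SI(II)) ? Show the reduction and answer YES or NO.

  start: IK(IS)(SI(II))
  step 1: K(IS)(SI(II))
  step 2: IS
  step 3: S

Answer: YES — reaches normal form S in 3 ≤ 5 steps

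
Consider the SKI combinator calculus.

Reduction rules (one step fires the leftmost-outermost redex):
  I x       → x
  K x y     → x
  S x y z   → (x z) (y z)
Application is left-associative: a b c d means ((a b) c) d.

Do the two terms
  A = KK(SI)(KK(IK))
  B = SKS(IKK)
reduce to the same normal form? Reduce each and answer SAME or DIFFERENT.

Term A:
  start: KK(SI)(KK(IK))
  step 1: K(KK(IK))
  step 2: KK

Term B:
  start: SKS(IKK)
  step 1: K(IKK)(S(IKK))
  step 2: IKK
  step 3: KK

Answer: SAME — A ⇓ KK, B ⇓ KK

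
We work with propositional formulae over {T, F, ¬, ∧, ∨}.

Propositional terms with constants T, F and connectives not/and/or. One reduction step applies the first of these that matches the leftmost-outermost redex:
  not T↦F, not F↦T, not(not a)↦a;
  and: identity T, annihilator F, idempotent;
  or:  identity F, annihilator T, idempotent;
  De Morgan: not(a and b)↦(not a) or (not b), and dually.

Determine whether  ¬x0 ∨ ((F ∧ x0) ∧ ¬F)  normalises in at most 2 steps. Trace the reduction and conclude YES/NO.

Answer: NO — after 2 steps the term is ¬x0 ∨ F, not yet normal

Reduction:
  start: ¬x0 ∨ ((F ∧ x0) ∧ ¬F)
  →1  ¬x0 ∨ (F ∧ ¬F)
  →2  ¬x0 ∨ F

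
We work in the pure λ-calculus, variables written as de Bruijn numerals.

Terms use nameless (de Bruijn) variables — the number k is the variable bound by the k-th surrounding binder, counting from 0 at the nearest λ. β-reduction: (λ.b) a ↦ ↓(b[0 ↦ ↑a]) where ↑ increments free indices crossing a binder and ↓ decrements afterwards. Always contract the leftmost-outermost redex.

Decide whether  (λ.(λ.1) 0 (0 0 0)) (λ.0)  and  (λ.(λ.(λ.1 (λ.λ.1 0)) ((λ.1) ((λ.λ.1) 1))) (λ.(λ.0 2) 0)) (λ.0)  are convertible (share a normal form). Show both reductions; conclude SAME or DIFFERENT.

Term A:
  start: (λ.(λ.1) 0 (0 0 0)) (λ.0)
  [1] (λ.λ.0) (λ.0) ((λ.0) (λ.0) (λ.0))
  [2] (λ.0) ((λ.0) (λ.0) (λ.0))
  [3] (λ.0) (λ.0) (λ.0)
  [4] (λ.0) (λ.0)
  [5] λ.0

Term B:
  start: (λ.(λ.(λ.1 (λ.λ.1 0)) ((λ.1) ((λ.λ.1) 1))) (λ.(λ.0 2) 0)) (λ.0)
  [1] (λ.(λ.1 (λ.λ.1 0)) ((λ.1) ((λ.λ.1) (λ.0)))) (λ.(λ.0 (λ.0)) 0)
  [2] (λ.(λ.(λ.0 (λ.0)) 0) (λ.λ.1 0)) ((λ.λ.(λ.0 (λ.0)) 0) ((λ.λ.1) (λ.0)))
  [3] (λ.(λ.0 (λ.0)) 0) (λ.λ.1 0)
  [4] (λ.0 (λ.0)) (λ.λ.1 0)
  [5] (λ.λ.1 0) (λ.0)
  [6] λ.(λ.0) 0
  [7] λ.0

Answer: SAME — A ⇓ λ.0, B ⇓ λ.0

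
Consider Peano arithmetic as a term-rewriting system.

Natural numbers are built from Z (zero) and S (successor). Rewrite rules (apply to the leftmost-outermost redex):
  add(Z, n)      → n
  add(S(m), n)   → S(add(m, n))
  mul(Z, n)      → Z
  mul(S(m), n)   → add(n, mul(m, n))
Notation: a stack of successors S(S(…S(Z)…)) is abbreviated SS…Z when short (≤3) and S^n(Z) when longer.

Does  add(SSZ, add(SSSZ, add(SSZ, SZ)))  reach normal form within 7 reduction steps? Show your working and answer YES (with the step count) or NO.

Answer: NO — after 7 steps the term is S(S(S(S(S(add(SSZ, SZ)))))), not yet normal

Derivation:
  start: add(SSZ, add(SSSZ, add(SSZ, SZ)))
  step 1: S(add(SZ, add(SSSZ, add(SSZ, SZ))))
  step 2: S(S(add(Z, add(SSSZ, add(SSZ, SZ)))))
  step 3: S(S(add(SSSZ, add(SSZ, SZ))))
  step 4: S(S(S(add(SSZ, add(SSZ, SZ)))))
  step 5: S(S(S(S(add(SZ, add(SSZ, SZ))))))
  step 6: S(S(S(S(S(add(Z, add(SSZ, SZ)))))))
  step 7: S(S(S(S(S(add(SSZ, SZ))))))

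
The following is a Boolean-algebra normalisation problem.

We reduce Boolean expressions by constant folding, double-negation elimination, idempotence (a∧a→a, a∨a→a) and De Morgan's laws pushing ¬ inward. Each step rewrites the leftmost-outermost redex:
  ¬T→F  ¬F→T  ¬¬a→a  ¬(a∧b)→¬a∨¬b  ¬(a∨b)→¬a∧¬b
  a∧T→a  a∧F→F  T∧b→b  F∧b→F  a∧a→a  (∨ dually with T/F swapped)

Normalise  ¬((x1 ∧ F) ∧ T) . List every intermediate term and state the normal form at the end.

Answer: normal form = T  (in 5 steps)

Derivation:
  start: ¬((x1 ∧ F) ∧ T)
  [1] ¬(x1 ∧ F) ∨ ¬T
  [2] (¬x1 ∨ ¬F) ∨ ¬T
  [3] (¬x1 ∨ T) ∨ ¬T
  [4] T ∨ ¬T
  [5] T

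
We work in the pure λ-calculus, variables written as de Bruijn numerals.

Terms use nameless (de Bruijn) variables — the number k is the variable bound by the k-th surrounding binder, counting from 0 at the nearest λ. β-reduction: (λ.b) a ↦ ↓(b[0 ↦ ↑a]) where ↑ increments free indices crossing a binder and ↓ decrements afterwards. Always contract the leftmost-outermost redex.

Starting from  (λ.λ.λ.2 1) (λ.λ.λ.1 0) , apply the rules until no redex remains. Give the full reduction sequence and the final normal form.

  start: (λ.λ.λ.2 1) (λ.λ.λ.1 0)
  step 1: λ.λ.(λ.λ.λ.1 0) 1
  step 2: λ.λ.λ.λ.1 0

Answer: normal form = λ.λ.λ.λ.1 0  (in 2 steps)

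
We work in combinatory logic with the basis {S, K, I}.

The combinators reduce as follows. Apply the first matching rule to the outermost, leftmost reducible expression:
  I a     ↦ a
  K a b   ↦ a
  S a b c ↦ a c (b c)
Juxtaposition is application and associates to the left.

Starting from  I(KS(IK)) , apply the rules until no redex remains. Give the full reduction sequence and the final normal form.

Answer: normal form = S  (in 2 steps)

Derivation:
  start: I(KS(IK))
  step 1: KS(IK)
  step 2: S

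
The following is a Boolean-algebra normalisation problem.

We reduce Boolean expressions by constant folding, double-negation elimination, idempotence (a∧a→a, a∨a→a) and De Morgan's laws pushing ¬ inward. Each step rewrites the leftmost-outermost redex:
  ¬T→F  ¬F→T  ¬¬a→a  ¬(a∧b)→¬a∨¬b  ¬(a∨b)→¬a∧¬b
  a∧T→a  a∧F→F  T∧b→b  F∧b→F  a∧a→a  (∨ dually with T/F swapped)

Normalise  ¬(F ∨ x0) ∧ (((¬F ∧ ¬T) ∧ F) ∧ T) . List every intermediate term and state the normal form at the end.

  start: ¬(F ∨ x0) ∧ (((¬F ∧ ¬T) ∧ F) ∧ T)
  [1] (¬F ∧ ¬x0) ∧ (((¬F ∧ ¬T) ∧ F) ∧ T)
  [2] (T ∧ ¬x0) ∧ (((¬F ∧ ¬T) ∧ F) ∧ T)
  [3] ¬x0 ∧ (((¬F ∧ ¬T) ∧ F) ∧ T)
  [4] ¬x0 ∧ ((¬F ∧ ¬T) ∧ F)
  [5] ¬x0 ∧ F
  [6] F

Answer: normal form = F  (in 6 steps)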